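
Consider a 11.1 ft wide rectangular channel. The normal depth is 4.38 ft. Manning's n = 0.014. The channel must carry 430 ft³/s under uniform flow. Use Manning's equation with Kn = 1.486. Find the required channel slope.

Flow area A = b·y = 11.1 × 4.38 = 48.62 ft². Wetted perimeter P = b + 2y = 11.1 + 2×4.38 = 19.86 ft.
Hydraulic radius R = A/P = 48.62/19.86 = 2.448 ft.
From Manning's equation, S = [nQ / (1.486 A R^(2/3))]² = [0.014 × 430 / (1.486 × 48.62 × 2.448^(2/3))]² = 0.0021.

S = 0.0021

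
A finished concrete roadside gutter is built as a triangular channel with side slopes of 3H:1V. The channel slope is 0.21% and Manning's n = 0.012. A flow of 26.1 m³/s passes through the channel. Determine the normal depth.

Manning's equation rearranged: A R^(2/3) = nQ / (1·√S) = 0.012 × 26.1 / (√0.0021) = 6.835.
At y = 1.89 m: A R^(2/3) = 9.964 — too large.
At y = 1.12 m: A R^(2/3) = 2.468 — too small.
At y = 1.64 m: A R^(2/3) = 6.825 — matches.

y_n = 1.64 m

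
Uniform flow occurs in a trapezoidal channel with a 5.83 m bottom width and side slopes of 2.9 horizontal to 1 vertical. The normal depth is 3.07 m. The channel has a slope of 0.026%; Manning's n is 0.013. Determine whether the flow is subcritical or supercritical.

With bottom width b = 5.83 m and side slope z = 2.9: A = (b + zy)y = (5.83 + 2.9×3.07)×3.07 = 45.23 m²; P = b + 2y√(1+z²) = 5.83 + 2×3.07×3.068 = 24.66 m.
Hydraulic radius R = A/P = 45.23/24.66 = 1.834 m.
V = (1/n) R^(2/3) √S = (1/0.013) × 1.834^(2/3) × √0.00026 = 1.858 m/s. Hydraulic depth D_h = A/T = 45.23/23.64 = 1.914 m.
Froude number Fr = V/√(g·D_h) = 1.858/√(9.81×1.914) = 0.429, which is less than 1, so the flow is subcritical.

subcritical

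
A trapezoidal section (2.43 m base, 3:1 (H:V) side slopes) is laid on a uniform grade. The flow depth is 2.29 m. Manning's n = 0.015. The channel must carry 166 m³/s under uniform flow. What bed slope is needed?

S = 0.0101

With bottom width b = 2.43 m and side slope z = 3: A = (b + zy)y = (2.43 + 3×2.29)×2.29 = 21.3 m²; P = b + 2y√(1+z²) = 2.43 + 2×2.29×3.162 = 16.91 m.
Hydraulic radius R = A/P = 21.3/16.91 = 1.259 m.
From Manning's equation, S = [nQ / (1 A R^(2/3))]² = [0.015 × 166 / (1 × 21.3 × 1.259^(2/3))]² = 0.0101.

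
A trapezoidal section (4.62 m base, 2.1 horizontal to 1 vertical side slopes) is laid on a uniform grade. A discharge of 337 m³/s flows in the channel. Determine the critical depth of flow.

y_c = 4.58 m

At critical depth, Q² T / (g A³) = 1, i.e. A³/T = Q²/g = 337²/9.81 = 11580.
Trying y = 3.16 m: A³/T = 2515 — too small.
Trying y = 4.58 m: A³/T = 11620 — close enough.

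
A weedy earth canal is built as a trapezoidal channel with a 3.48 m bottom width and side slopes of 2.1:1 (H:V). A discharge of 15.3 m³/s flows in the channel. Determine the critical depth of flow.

y_c = 1.01 m

At critical depth, Q² T / (g A³) = 1, i.e. A³/T = Q²/g = 15.3²/9.81 = 23.86.
Try y = 1.1 m: A³/T = 31.9 — too large.
Try y = 1.01 m: A³/T = 23.44 — ≈ 23.86.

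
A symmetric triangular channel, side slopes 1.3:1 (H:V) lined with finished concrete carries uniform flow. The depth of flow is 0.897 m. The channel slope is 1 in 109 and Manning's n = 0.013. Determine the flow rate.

Q = 3.87 m³/s

For a triangular section with side slope z = 1.3: A = zy² = 1.3×0.897² = 1.046 m²; P = 2y√(1+z²) = 2×0.897×1.64 = 2.942 m.
Hydraulic radius R = A/P = 1.046/2.942 = 0.3555 m.
Manning's equation: Q = (1/n) A R^(2/3) S^(1/2) = (1/0.013) × 1.046 × 0.3555^(2/3) × 0.009174^(1/2) = 3.87 m³/s.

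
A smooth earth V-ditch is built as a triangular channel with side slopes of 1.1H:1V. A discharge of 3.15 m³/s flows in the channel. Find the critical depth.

y_c = 1.11 m

At critical depth, Q² T / (g A³) = 1, i.e. A³/T = Q²/g = 3.15²/9.81 = 1.011.
Try y = 1.39 m: A³/T = 3.139 — too large.
Try y = 0.958 m: A³/T = 0.4882 — too small.
Try y = 1.11 m: A³/T = 1.019 — matches.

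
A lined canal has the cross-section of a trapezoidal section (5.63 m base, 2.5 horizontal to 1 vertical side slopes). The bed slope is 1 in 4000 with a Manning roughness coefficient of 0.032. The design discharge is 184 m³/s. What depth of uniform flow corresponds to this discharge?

y_n = 6.86 m

Manning's equation rearranged: A R^(2/3) = nQ / (1·√S) = 0.032 × 184 / (√0.00025) = 372.4.
At y = 7.64 m: A R^(2/3) = 479.2 — over.
At y = 6.86 m: A R^(2/3) = 371.9 — ≈ 372.4.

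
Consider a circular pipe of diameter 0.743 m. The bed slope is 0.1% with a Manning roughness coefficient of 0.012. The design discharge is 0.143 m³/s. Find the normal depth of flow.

y_n = 0.32 m

Manning's equation rearranged: A R^(2/3) = nQ / (1·√S) = 0.012 × 0.143 / (√0.001) = 0.05426.
Trying y = 0.246 m: A R^(2/3) = 0.03341 — short.
Trying y = 0.32 m: A R^(2/3) = 0.05438 — close enough.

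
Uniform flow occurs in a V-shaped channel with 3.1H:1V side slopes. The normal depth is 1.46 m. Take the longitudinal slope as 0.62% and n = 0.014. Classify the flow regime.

supercritical

For a triangular section with side slope z = 3.1: A = zy² = 3.1×1.46² = 6.608 m²; P = 2y√(1+z²) = 2×1.46×3.257 = 9.511 m.
Hydraulic radius R = A/P = 6.608/9.511 = 0.6947 m.
V = (1/n) R^(2/3) √S = (1/0.014) × 0.6947^(2/3) × √0.0062 = 4.412 m/s. Hydraulic depth D_h = A/T = 6.608/9.052 = 0.73 m.
Froude number Fr = V/√(g·D_h) = 4.412/√(9.81×0.73) = 1.65, which is greater than 1, so the flow is supercritical.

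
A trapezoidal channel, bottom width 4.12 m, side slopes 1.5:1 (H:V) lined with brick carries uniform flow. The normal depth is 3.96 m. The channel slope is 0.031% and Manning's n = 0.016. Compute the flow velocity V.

With bottom width b = 4.12 m and side slope z = 1.5: A = (b + zy)y = (4.12 + 1.5×3.96)×3.96 = 39.84 m²; P = b + 2y√(1+z²) = 4.12 + 2×3.96×1.803 = 18.4 m.
Hydraulic radius R = A/P = 39.84/18.4 = 2.165 m.
From Manning's equation, V = (1/n) R^(2/3) S^(1/2) = (1/0.016) × 2.165^(2/3) × 0.00031^(1/2) = 1.84 m/s.

V = 1.84 m/s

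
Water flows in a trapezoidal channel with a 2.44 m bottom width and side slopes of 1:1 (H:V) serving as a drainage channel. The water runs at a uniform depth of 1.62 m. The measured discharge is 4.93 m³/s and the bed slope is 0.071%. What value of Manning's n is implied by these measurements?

n = 0.034

With bottom width b = 2.44 m and side slope z = 1: A = (b + zy)y = (2.44 + 1×1.62)×1.62 = 6.577 m²; P = b + 2y√(1+z²) = 2.44 + 2×1.62×1.414 = 7.022 m.
Hydraulic radius R = A/P = 6.577/7.022 = 0.9366 m.
Rearranging Manning's equation: n = (1/Q) A R^(2/3) S^(1/2) = (1/4.93) × 6.577 × 0.9366^(2/3) × √0.00071 = 0.034.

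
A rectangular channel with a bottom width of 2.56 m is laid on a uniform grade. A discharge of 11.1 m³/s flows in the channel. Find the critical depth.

y_c = 1.24 m

For a rectangular channel, critical depth y_c = (q²/g)^(1/3) where q = Q/b = 11.1/2.56 = 4.336 m²/s.
So y_c = (4.336²/9.81)^(1/3) = 1.24 m.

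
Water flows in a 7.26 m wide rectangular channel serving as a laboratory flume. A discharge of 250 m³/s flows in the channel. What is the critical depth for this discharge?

For a rectangular channel, critical depth y_c = (q²/g)^(1/3) where q = Q/b = 250/7.26 = 34.44 m²/s.
So y_c = (34.44²/9.81)^(1/3) = 4.94 m.

y_c = 4.94 m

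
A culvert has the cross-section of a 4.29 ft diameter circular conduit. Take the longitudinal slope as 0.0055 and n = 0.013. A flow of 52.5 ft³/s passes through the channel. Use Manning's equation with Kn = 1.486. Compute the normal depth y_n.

Manning's equation rearranged: A R^(2/3) = nQ / (1.486·√S) = 0.013 × 52.5 / (1.486 × √0.0055) = 6.193.
At y = 2.4 ft: A R^(2/3) = 9.117 — over.
At y = 1.4 ft: A R^(2/3) = 3.487 — short.
At y = 1.91 ft: A R^(2/3) = 6.19 — matches.

y_n = 1.91 ft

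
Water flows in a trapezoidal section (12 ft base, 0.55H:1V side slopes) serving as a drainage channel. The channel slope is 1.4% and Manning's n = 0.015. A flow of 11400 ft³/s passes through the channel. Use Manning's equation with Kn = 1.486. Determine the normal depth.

Manning's equation rearranged: A R^(2/3) = nQ / (1.486·√S) = 0.015 × 11400 / (1.486 × √0.014) = 972.6.
Trying y = 16.1 ft: A R^(2/3) = 1215 — too large.
Trying y = 10.9 ft: A R^(2/3) = 597.6 — too small.
Trying y = 14.3 ft: A R^(2/3) = 975.5 — close enough.

y_n = 14.3 ft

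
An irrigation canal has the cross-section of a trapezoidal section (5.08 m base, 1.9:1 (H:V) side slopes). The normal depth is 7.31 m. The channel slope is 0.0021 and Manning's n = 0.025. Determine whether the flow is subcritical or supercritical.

subcritical

With bottom width b = 5.08 m and side slope z = 1.9: A = (b + zy)y = (5.08 + 1.9×7.31)×7.31 = 138.7 m²; P = b + 2y√(1+z²) = 5.08 + 2×7.31×2.147 = 36.47 m.
Hydraulic radius R = A/P = 138.7/36.47 = 3.802 m.
V = (1/n) R^(2/3) √S = (1/0.025) × 3.802^(2/3) × √0.0021 = 4.465 m/s. Hydraulic depth D_h = A/T = 138.7/32.86 = 4.22 m.
Froude number Fr = V/√(g·D_h) = 4.465/√(9.81×4.22) = 0.694, which is less than 1, so the flow is subcritical.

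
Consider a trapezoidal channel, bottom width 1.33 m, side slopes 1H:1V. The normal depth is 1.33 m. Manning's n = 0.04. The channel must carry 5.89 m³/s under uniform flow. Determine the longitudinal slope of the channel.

With bottom width b = 1.33 m and side slope z = 1: A = (b + zy)y = (1.33 + 1×1.33)×1.33 = 3.538 m²; P = b + 2y√(1+z²) = 1.33 + 2×1.33×1.414 = 5.092 m.
Hydraulic radius R = A/P = 3.538/5.092 = 0.6948 m.
From Manning's equation, S = [nQ / (1 A R^(2/3))]² = [0.04 × 5.89 / (1 × 3.538 × 0.6948^(2/3))]² = 0.00721.

S = 0.00721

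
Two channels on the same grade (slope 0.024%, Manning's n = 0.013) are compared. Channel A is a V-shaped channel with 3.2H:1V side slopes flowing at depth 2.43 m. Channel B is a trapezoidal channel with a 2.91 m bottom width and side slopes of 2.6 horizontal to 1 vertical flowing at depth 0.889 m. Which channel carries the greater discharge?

Channel A: For a triangular section with side slope z = 3.2: A = zy² = 3.2×2.43² = 18.9 m²; P = 2y√(1+z²) = 2×2.43×3.353 = 16.29 m. Hydraulic radius R = A/P = 18.9/16.29 = 1.16 m. Q_A = (1/0.013)·18.9·1.16^(2/3)·√0.00024 = 24.86 m³/s.
Channel B: With bottom width b = 2.91 m and side slope z = 2.6: A = (b + zy)y = (2.91 + 2.6×0.889)×0.889 = 4.642 m²; P = b + 2y√(1+z²) = 2.91 + 2×0.889×2.786 = 7.863 m. Hydraulic radius R = A/P = 4.642/7.863 = 0.5903 m. Q_B = (1/0.013)·4.642·0.5903^(2/3)·√0.00024 = 3.893 m³/s.
Q_A = 24.86 m³/s vs Q_B = 3.893 m³/s, so channel A carries more.

channel A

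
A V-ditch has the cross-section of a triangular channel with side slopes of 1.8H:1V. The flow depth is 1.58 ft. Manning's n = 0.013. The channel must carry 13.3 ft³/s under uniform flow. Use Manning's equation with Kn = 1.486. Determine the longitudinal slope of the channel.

S = 0.0011

For a triangular section with side slope z = 1.8: A = zy² = 1.8×1.58² = 4.494 ft²; P = 2y√(1+z²) = 2×1.58×2.059 = 6.507 ft.
Hydraulic radius R = A/P = 4.494/6.507 = 0.6906 ft.
From Manning's equation, S = [nQ / (1.486 A R^(2/3))]² = [0.013 × 13.3 / (1.486 × 4.494 × 0.6906^(2/3))]² = 0.0011.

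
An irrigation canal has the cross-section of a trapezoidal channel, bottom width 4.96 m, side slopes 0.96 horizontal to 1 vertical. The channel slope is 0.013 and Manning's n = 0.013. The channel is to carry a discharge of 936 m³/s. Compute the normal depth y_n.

y_n = 5.38 m

Manning's equation rearranged: A R^(2/3) = nQ / (1·√S) = 0.013 × 936 / (√0.013) = 106.7.
At y = 6.52 m: A R^(2/3) = 158 — high.
At y = 4.47 m: A R^(2/3) = 73.78 — low.
At y = 5.38 m: A R^(2/3) = 106.7 — close enough.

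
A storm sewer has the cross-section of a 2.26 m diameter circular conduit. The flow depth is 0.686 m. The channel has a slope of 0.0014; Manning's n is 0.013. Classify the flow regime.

subcritical

For a circular section of diameter D = 2.26 m at depth y = 0.686 m, the central angle is θ = 2 arccos(1 − 2y/D) = 2.334 rad. Then A = (D²/8)(θ − sin θ) = 1.029 m² and P = Dθ/2 = 2.637 m.
Hydraulic radius R = A/P = 1.029/2.637 = 0.3901 m.
V = (1/n) R^(2/3) √S = (1/0.013) × 0.3901^(2/3) × √0.0014 = 1.537 m/s. Hydraulic depth D_h = A/T = 1.029/2.078 = 0.495 m.
Froude number Fr = V/√(g·D_h) = 1.537/√(9.81×0.495) = 0.697, which is less than 1, so the flow is subcritical.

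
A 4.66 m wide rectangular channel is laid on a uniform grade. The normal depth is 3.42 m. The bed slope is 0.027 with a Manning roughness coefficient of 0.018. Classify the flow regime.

Flow area A = b·y = 4.66 × 3.42 = 15.94 m². Wetted perimeter P = b + 2y = 4.66 + 2×3.42 = 11.5 m.
Hydraulic radius R = A/P = 15.94/11.5 = 1.386 m.
V = (1/n) R^(2/3) √S = (1/0.018) × 1.386^(2/3) × √0.027 = 11.35 m/s. Hydraulic depth D_h = A/T = 15.94/4.66 = 3.42 m.
Froude number Fr = V/√(g·D_h) = 11.35/√(9.81×3.42) = 1.96, which is greater than 1, so the flow is supercritical.

supercritical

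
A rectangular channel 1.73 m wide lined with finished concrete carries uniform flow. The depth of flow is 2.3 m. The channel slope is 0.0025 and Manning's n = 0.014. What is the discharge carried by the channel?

Q = 10.4 m³/s

Flow area A = b·y = 1.73 × 2.3 = 3.979 m². Wetted perimeter P = b + 2y = 1.73 + 2×2.3 = 6.33 m.
Hydraulic radius R = A/P = 3.979/6.33 = 0.6286 m.
Manning's equation: Q = (1/n) A R^(2/3) S^(1/2) = (1/0.014) × 3.979 × 0.6286^(2/3) × 0.0025^(1/2) = 10.4 m³/s.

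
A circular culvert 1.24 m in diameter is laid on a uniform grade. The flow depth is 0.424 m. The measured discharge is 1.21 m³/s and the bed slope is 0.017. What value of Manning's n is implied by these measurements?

n = 0.015

For a circular section of diameter D = 1.24 m at depth y = 0.424 m, the central angle is θ = 2 arccos(1 − 2y/D) = 2.498 rad. Then A = (D²/8)(θ − sin θ) = 0.3649 m² and P = Dθ/2 = 1.549 m.
Hydraulic radius R = A/P = 0.3649/1.549 = 0.2356 m.
Rearranging Manning's equation: n = (1/Q) A R^(2/3) S^(1/2) = (1/1.21) × 0.3649 × 0.2356^(2/3) × √0.017 = 0.015.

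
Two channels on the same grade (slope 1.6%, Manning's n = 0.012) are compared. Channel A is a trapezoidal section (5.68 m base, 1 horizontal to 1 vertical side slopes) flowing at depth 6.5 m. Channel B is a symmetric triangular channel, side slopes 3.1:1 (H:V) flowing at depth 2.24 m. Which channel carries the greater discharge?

Channel A: With bottom width b = 5.68 m and side slope z = 1: A = (b + zy)y = (5.68 + 1×6.5)×6.5 = 79.17 m²; P = b + 2y√(1+z²) = 5.68 + 2×6.5×1.414 = 24.06 m. Hydraulic radius R = A/P = 79.17/24.06 = 3.29 m. Q_A = (1/0.012)·79.17·3.29^(2/3)·√0.016 = 1846 m³/s.
Channel B: For a triangular section with side slope z = 3.1: A = zy² = 3.1×2.24² = 15.55 m²; P = 2y√(1+z²) = 2×2.24×3.257 = 14.59 m. Hydraulic radius R = A/P = 15.55/14.59 = 1.066 m. Q_B = (1/0.012)·15.55·1.066^(2/3)·√0.016 = 171.1 m³/s.
Q_A = 1846 m³/s vs Q_B = 171.1 m³/s, so channel A carries more.

channel A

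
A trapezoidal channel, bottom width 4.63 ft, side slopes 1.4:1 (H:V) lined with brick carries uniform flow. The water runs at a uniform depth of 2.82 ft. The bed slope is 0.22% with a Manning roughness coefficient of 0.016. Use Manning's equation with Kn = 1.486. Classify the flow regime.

subcritical

With bottom width b = 4.63 ft and side slope z = 1.4: A = (b + zy)y = (4.63 + 1.4×2.82)×2.82 = 24.19 ft²; P = b + 2y√(1+z²) = 4.63 + 2×2.82×1.72 = 14.33 ft.
Hydraulic radius R = A/P = 24.19/14.33 = 1.688 ft.
V = (1.486/n) R^(2/3) √S = (1.486/0.016) × 1.688^(2/3) × √0.0022 = 6.175 ft/s. Hydraulic depth D_h = A/T = 24.19/12.53 = 1.931 ft.
Froude number Fr = V/√(g·D_h) = 6.175/√(32.2×1.931) = 0.783, which is less than 1, so the flow is subcritical.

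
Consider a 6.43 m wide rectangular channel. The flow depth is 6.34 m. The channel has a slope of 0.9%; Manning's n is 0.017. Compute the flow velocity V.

V = 9.25 m/s

Flow area A = b·y = 6.43 × 6.34 = 40.77 m². Wetted perimeter P = b + 2y = 6.43 + 2×6.34 = 19.11 m.
Hydraulic radius R = A/P = 40.77/19.11 = 2.133 m.
From Manning's equation, V = (1/n) R^(2/3) S^(1/2) = (1/0.017) × 2.133^(2/3) × 0.009^(1/2) = 9.25 m/s.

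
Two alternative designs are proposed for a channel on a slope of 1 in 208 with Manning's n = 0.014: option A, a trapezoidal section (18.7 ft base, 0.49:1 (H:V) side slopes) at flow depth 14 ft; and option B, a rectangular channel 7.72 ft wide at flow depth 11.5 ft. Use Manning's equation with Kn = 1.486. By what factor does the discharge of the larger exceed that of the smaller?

7.39

Channel A: With bottom width b = 18.7 ft and side slope z = 0.49: A = (b + zy)y = (18.7 + 0.49×14)×14 = 357.8 ft²; P = b + 2y√(1+z²) = 18.7 + 2×14×1.114 = 49.88 ft. Hydraulic radius R = A/P = 357.8/49.88 = 7.174 ft. Q_A = (1.486/0.014)·357.8·7.174^(2/3)·√0.004808 = 9796 ft³/s.
Channel B: Flow area A = b·y = 7.72 × 11.5 = 88.78 ft². Wetted perimeter P = b + 2y = 7.72 + 2×11.5 = 30.72 ft. Hydraulic radius R = A/P = 88.78/30.72 = 2.89 ft. Q_B = (1.486/0.014)·88.78·2.89^(2/3)·√0.004808 = 1326 ft³/s.
The larger discharge is 9796 ft³/s and the smaller is 1326 ft³/s; the ratio is 7.39.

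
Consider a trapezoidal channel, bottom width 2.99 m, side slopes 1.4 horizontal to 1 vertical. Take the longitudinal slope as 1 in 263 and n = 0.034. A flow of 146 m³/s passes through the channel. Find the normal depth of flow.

y_n = 4.73 m

Manning's equation rearranged: A R^(2/3) = nQ / (1·√S) = 0.034 × 146 / (√0.003802) = 80.5.
At y = 5.95 m: A R^(2/3) = 136 — too large.
At y = 3.72 m: A R^(2/3) = 47.3 — too small.
At y = 4.73 m: A R^(2/3) = 80.59 — matches.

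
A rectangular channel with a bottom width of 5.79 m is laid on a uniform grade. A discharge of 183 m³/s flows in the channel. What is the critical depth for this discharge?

For a rectangular channel, critical depth y_c = (q²/g)^(1/3) where q = Q/b = 183/5.79 = 31.61 m²/s.
So y_c = (31.61²/9.81)^(1/3) = 4.67 m.

y_c = 4.67 m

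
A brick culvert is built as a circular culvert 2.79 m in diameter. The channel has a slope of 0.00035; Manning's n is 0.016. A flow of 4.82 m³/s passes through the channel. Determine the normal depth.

Manning's equation rearranged: A R^(2/3) = nQ / (1·√S) = 0.016 × 4.82 / (√0.00035) = 4.122.
Try y = 1.66 m: A R^(2/3) = 3.189 — short.
Try y = 2.45 m: A R^(2/3) = 5.063 — over.
Try y = 1.99 m: A R^(2/3) = 4.124 — close enough.

y_n = 1.99 m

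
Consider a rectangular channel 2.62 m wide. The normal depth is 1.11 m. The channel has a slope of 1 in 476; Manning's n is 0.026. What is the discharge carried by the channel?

Flow area A = b·y = 2.62 × 1.11 = 2.908 m². Wetted perimeter P = b + 2y = 2.62 + 2×1.11 = 4.84 m.
Hydraulic radius R = A/P = 2.908/4.84 = 0.6009 m.
Manning's equation: Q = (1/n) A R^(2/3) S^(1/2) = (1/0.026) × 2.908 × 0.6009^(2/3) × 0.002101^(1/2) = 3.65 m³/s.

Q = 3.65 m³/s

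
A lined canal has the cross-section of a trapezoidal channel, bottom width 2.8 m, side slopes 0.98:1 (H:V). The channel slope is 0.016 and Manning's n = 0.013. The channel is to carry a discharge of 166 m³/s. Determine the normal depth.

y_n = 2.59 m

Manning's equation rearranged: A R^(2/3) = nQ / (1·√S) = 0.013 × 166 / (√0.016) = 17.06.
Try y = 2.23 m: A R^(2/3) = 12.76 — short.
Try y = 3.23 m: A R^(2/3) = 26.65 — over.
Try y = 2.59 m: A R^(2/3) = 17.1 — ≈ 17.06.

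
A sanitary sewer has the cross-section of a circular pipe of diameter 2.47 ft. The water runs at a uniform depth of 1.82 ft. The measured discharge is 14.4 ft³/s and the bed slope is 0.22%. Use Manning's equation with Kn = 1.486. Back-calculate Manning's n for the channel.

n = 0.015

For a circular section of diameter D = 2.47 ft at depth y = 1.82 ft, the central angle is θ = 2 arccos(1 − 2y/D) = 4.129 rad. Then A = (D²/8)(θ − sin θ) = 3.785 ft² and P = Dθ/2 = 5.099 ft.
Hydraulic radius R = A/P = 3.785/5.099 = 0.7423 ft.
Rearranging Manning's equation: n = (1.486/Q) A R^(2/3) S^(1/2) = (1.486/14.4) × 3.785 × 0.7423^(2/3) × √0.0022 = 0.015.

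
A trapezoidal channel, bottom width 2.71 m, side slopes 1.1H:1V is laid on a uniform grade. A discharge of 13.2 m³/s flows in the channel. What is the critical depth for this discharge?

At critical depth, Q² T / (g A³) = 1, i.e. A³/T = Q²/g = 13.2²/9.81 = 17.76.
At y = 0.826 m: A³/T = 5.898 — low.
At y = 1.23 m: A³/T = 23.05 — high.
At y = 1.14 m: A³/T = 17.69 — ≈ 17.76.

y_c = 1.14 m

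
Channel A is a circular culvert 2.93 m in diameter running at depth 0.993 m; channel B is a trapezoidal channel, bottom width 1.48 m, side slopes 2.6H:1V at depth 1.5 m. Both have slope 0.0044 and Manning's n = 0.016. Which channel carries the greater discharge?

channel B

Channel A: For a circular section of diameter D = 2.93 m at depth y = 0.993 m, the central angle is θ = 2 arccos(1 − 2y/D) = 2.486 rad. Then A = (D²/8)(θ − sin θ) = 2.013 m² and P = Dθ/2 = 3.641 m. Hydraulic radius R = A/P = 2.013/3.641 = 0.5527 m. Q_A = (1/0.016)·2.013·0.5527^(2/3)·√0.0044 = 5.62 m³/s.
Channel B: With bottom width b = 1.48 m and side slope z = 2.6: A = (b + zy)y = (1.48 + 2.6×1.5)×1.5 = 8.07 m²; P = b + 2y√(1+z²) = 1.48 + 2×1.5×2.786 = 9.837 m. Hydraulic radius R = A/P = 8.07/9.837 = 0.8204 m. Q_B = (1/0.016)·8.07·0.8204^(2/3)·√0.0044 = 29.32 m³/s.
Q_A = 5.62 m³/s vs Q_B = 29.32 m³/s, so channel B carries more.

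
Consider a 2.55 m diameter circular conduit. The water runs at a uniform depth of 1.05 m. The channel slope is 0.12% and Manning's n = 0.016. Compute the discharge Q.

Q = 2.91 m³/s

For a circular section of diameter D = 2.55 m at depth y = 1.05 m, the central angle is θ = 2 arccos(1 − 2y/D) = 2.787 rad. Then A = (D²/8)(θ − sin θ) = 1.983 m² and P = Dθ/2 = 3.553 m.
Hydraulic radius R = A/P = 1.983/3.553 = 0.558 m.
Manning's equation: Q = (1/n) A R^(2/3) S^(1/2) = (1/0.016) × 1.983 × 0.558^(2/3) × 0.0012^(1/2) = 2.91 m³/s.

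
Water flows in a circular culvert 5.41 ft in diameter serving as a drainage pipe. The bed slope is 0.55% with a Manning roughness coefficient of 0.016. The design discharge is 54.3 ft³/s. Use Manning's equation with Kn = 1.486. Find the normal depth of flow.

y_n = 1.96 ft

Manning's equation rearranged: A R^(2/3) = nQ / (1.486·√S) = 0.016 × 54.3 / (1.486 × √0.0055) = 7.884.
At y = 2.33 ft: A R^(2/3) = 10.83 — too large.
At y = 1.96 ft: A R^(2/3) = 7.887 — ≈ 7.884.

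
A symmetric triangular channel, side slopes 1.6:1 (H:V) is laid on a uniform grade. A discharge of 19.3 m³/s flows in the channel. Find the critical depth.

At critical depth, Q² T / (g A³) = 1, i.e. A³/T = Q²/g = 19.3²/9.81 = 37.97.
Try y = 2.3 m: A³/T = 82.39 — over.
Try y = 1.7 m: A³/T = 18.17 — short.
Try y = 1.97 m: A³/T = 37.98 — matches.

y_c = 1.97 m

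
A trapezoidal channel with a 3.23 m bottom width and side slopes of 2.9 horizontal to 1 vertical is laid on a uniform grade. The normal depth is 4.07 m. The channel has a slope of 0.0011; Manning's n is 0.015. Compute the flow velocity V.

With bottom width b = 3.23 m and side slope z = 2.9: A = (b + zy)y = (3.23 + 2.9×4.07)×4.07 = 61.18 m²; P = b + 2y√(1+z²) = 3.23 + 2×4.07×3.068 = 28.2 m.
Hydraulic radius R = A/P = 61.18/28.2 = 2.17 m.
From Manning's equation, V = (1/n) R^(2/3) S^(1/2) = (1/0.015) × 2.17^(2/3) × 0.0011^(1/2) = 3.71 m/s.

V = 3.71 m/s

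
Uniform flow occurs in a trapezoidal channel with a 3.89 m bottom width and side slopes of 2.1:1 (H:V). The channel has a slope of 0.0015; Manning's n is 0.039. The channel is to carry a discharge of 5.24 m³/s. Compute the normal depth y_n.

Manning's equation rearranged: A R^(2/3) = nQ / (1·√S) = 0.039 × 5.24 / (√0.0015) = 5.277.
At y = 0.74 m: A R^(2/3) = 2.702 — too small.
At y = 1.26 m: A R^(2/3) = 7.358 — too large.
At y = 1.06 m: A R^(2/3) = 5.28 — close enough.

y_n = 1.06 m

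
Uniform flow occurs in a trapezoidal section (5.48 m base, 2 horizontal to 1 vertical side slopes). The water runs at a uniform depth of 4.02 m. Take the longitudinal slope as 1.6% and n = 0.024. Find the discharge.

Q = 502 m³/s

With bottom width b = 5.48 m and side slope z = 2: A = (b + zy)y = (5.48 + 2×4.02)×4.02 = 54.35 m²; P = b + 2y√(1+z²) = 5.48 + 2×4.02×2.236 = 23.46 m.
Hydraulic radius R = A/P = 54.35/23.46 = 2.317 m.
Manning's equation: Q = (1/n) A R^(2/3) S^(1/2) = (1/0.024) × 54.35 × 2.317^(2/3) × 0.016^(1/2) = 502 m³/s.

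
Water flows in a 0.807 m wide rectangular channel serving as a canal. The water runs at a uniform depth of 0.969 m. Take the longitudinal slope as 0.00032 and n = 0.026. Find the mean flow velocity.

Flow area A = b·y = 0.807 × 0.969 = 0.782 m². Wetted perimeter P = b + 2y = 0.807 + 2×0.969 = 2.745 m.
Hydraulic radius R = A/P = 0.782/2.745 = 0.2849 m.
From Manning's equation, V = (1/n) R^(2/3) S^(1/2) = (1/0.026) × 0.2849^(2/3) × 0.00032^(1/2) = 0.298 m/s.

V = 0.298 m/s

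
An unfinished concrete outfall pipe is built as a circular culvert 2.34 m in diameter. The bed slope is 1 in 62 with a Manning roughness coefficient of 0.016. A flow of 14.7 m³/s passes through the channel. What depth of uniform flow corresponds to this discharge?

Manning's equation rearranged: A R^(2/3) = nQ / (1·√S) = 0.016 × 14.7 / (√0.01613) = 1.852.
At y = 1.61 m: A R^(2/3) = 2.462 — high.
At y = 1.07 m: A R^(2/3) = 1.289 — low.
At y = 1.33 m: A R^(2/3) = 1.857 — close enough.

y_n = 1.33 m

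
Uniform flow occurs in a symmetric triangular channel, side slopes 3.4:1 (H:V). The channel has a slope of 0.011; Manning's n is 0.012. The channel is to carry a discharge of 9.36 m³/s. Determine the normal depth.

y_n = 0.779 m

Manning's equation rearranged: A R^(2/3) = nQ / (1·√S) = 0.012 × 9.36 / (√0.011) = 1.071.
Try y = 0.561 m: A R^(2/3) = 0.446 — short.
Try y = 0.779 m: A R^(2/3) = 1.07 — matches.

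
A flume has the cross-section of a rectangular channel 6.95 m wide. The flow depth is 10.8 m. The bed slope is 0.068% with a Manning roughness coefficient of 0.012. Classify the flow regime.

Flow area A = b·y = 6.95 × 10.8 = 75.06 m². Wetted perimeter P = b + 2y = 6.95 + 2×10.8 = 28.55 m.
Hydraulic radius R = A/P = 75.06/28.55 = 2.629 m.
V = (1/n) R^(2/3) √S = (1/0.012) × 2.629^(2/3) × √0.00068 = 4.139 m/s. Hydraulic depth D_h = A/T = 75.06/6.95 = 10.8 m.
Froude number Fr = V/√(g·D_h) = 4.139/√(9.81×10.8) = 0.402, which is less than 1, so the flow is subcritical.

subcritical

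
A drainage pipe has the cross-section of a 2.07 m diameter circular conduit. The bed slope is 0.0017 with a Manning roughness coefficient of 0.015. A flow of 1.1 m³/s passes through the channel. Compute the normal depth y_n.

y_n = 0.602 m

Manning's equation rearranged: A R^(2/3) = nQ / (1·√S) = 0.015 × 1.1 / (√0.0017) = 0.4002.
At y = 0.672 m: A R^(2/3) = 0.4945 — high.
At y = 0.602 m: A R^(2/3) = 0.3999 — matches.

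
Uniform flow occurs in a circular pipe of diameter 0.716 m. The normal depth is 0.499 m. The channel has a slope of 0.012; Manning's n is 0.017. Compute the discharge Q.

For a circular section of diameter D = 0.716 m at depth y = 0.499 m, the central angle is θ = 2 arccos(1 − 2y/D) = 3.951 rad. Then A = (D²/8)(θ − sin θ) = 0.2996 m² and P = Dθ/2 = 1.415 m.
Hydraulic radius R = A/P = 0.2996/1.415 = 0.2118 m.
Manning's equation: Q = (1/n) A R^(2/3) S^(1/2) = (1/0.017) × 0.2996 × 0.2118^(2/3) × 0.012^(1/2) = 0.686 m³/s.

Q = 0.686 m³/s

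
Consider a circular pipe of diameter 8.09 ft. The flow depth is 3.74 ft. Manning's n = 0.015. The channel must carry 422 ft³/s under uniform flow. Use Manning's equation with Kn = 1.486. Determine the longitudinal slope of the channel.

For a circular section of diameter D = 8.09 ft at depth y = 3.74 ft, the central angle is θ = 2 arccos(1 − 2y/D) = 2.991 rad. Then A = (D²/8)(θ − sin θ) = 23.24 ft² and P = Dθ/2 = 12.1 ft.
Hydraulic radius R = A/P = 23.24/12.1 = 1.921 ft.
From Manning's equation, S = [nQ / (1.486 A R^(2/3))]² = [0.015 × 422 / (1.486 × 23.24 × 1.921^(2/3))]² = 0.0141.

S = 0.0141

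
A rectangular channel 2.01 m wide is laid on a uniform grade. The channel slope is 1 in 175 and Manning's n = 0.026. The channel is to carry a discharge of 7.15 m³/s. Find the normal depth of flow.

Manning's equation rearranged: A R^(2/3) = nQ / (1·√S) = 0.026 × 7.15 / (√0.005714) = 2.459.
Trying y = 1.22 m: A R^(2/3) = 1.648 — low.
Trying y = 2.06 m: A R^(2/3) = 3.188 — high.
Trying y = 1.67 m: A R^(2/3) = 2.46 — close enough.

y_n = 1.67 m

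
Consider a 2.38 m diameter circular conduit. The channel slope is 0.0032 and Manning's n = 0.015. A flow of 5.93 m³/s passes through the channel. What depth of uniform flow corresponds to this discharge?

y_n = 1.19 m

Manning's equation rearranged: A R^(2/3) = nQ / (1·√S) = 0.015 × 5.93 / (√0.0032) = 1.572.
Try y = 1.34 m: A R^(2/3) = 1.914 — over.
Try y = 1.03 m: A R^(2/3) = 1.223 — short.
Try y = 1.19 m: A R^(2/3) = 1.574 — matches.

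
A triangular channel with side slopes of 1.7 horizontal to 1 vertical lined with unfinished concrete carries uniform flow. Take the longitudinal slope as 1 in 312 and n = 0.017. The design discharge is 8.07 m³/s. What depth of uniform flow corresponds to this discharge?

Manning's equation rearranged: A R^(2/3) = nQ / (1·√S) = 0.017 × 8.07 / (√0.003205) = 2.423.
At y = 1.17 m: A R^(2/3) = 1.474 — too small.
At y = 1.41 m: A R^(2/3) = 2.425 — close enough.

y_n = 1.41 m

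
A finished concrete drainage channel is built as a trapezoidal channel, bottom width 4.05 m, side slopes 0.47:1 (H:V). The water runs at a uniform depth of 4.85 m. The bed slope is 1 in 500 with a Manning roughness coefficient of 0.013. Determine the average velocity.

With bottom width b = 4.05 m and side slope z = 0.47: A = (b + zy)y = (4.05 + 0.47×4.85)×4.85 = 30.7 m²; P = b + 2y√(1+z²) = 4.05 + 2×4.85×1.105 = 14.77 m.
Hydraulic radius R = A/P = 30.7/14.77 = 2.079 m.
From Manning's equation, V = (1/n) R^(2/3) S^(1/2) = (1/0.013) × 2.079^(2/3) × 0.002^(1/2) = 5.6 m/s.

V = 5.6 m/s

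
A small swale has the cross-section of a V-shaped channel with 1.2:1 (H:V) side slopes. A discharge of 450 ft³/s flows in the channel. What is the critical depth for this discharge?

y_c = 6.14 ft

At critical depth, Q² T / (g A³) = 1, i.e. A³/T = Q²/g = 450²/32.2 = 6289.
At y = 7.09 ft: A³/T = 12900 — too large.
At y = 5.21 ft: A³/T = 2764 — too small.
At y = 6.14 ft: A³/T = 6283 — close enough.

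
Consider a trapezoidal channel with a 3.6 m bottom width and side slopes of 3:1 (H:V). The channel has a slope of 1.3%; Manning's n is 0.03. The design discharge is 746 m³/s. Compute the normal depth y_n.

y_n = 5.21 m

Manning's equation rearranged: A R^(2/3) = nQ / (1·√S) = 0.03 × 746 / (√0.013) = 196.3.
At y = 5.68 m: A R^(2/3) = 242 — high.
At y = 3.92 m: A R^(2/3) = 99.39 — low.
At y = 5.21 m: A R^(2/3) = 196.2 — matches.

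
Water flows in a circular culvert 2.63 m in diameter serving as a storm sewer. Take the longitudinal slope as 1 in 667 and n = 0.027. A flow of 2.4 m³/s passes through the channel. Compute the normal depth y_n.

Manning's equation rearranged: A R^(2/3) = nQ / (1·√S) = 0.027 × 2.4 / (√0.001499) = 1.674.
At y = 0.887 m: A R^(2/3) = 1.007 — too small.
At y = 1.17 m: A R^(2/3) = 1.677 — close enough.

y_n = 1.17 m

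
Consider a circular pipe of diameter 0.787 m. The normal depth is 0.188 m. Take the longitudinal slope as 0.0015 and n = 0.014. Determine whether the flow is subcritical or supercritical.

subcritical

For a circular section of diameter D = 0.787 m at depth y = 0.188 m, the central angle is θ = 2 arccos(1 − 2y/D) = 2.043 rad. Then A = (D²/8)(θ − sin θ) = 0.08918 m² and P = Dθ/2 = 0.8038 m.
Hydraulic radius R = A/P = 0.08918/0.8038 = 0.111 m.
V = (1/n) R^(2/3) √S = (1/0.014) × 0.111^(2/3) × √0.0015 = 0.6388 m/s. Hydraulic depth D_h = A/T = 0.08918/0.6712 = 0.1329 m.
Froude number Fr = V/√(g·D_h) = 0.6388/√(9.81×0.1329) = 0.559, which is less than 1, so the flow is subcritical.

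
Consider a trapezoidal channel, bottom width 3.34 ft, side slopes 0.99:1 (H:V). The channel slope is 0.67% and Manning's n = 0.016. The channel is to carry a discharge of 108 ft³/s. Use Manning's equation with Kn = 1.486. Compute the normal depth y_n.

Manning's equation rearranged: A R^(2/3) = nQ / (1.486·√S) = 0.016 × 108 / (1.486 × √0.0067) = 14.21.
Try y = 1.8 ft: A R^(2/3) = 9.805 — short.
Try y = 2.66 ft: A R^(2/3) = 20.52 — over.
Try y = 2.2 ft: A R^(2/3) = 14.26 — matches.

y_n = 2.2 ft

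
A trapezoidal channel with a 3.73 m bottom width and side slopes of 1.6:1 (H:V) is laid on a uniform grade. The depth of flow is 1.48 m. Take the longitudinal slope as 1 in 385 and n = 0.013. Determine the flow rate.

With bottom width b = 3.73 m and side slope z = 1.6: A = (b + zy)y = (3.73 + 1.6×1.48)×1.48 = 9.025 m²; P = b + 2y√(1+z²) = 3.73 + 2×1.48×1.887 = 9.315 m.
Hydraulic radius R = A/P = 9.025/9.315 = 0.9689 m.
Manning's equation: Q = (1/n) A R^(2/3) S^(1/2) = (1/0.013) × 9.025 × 0.9689^(2/3) × 0.002597^(1/2) = 34.6 m³/s.

Q = 34.6 m³/s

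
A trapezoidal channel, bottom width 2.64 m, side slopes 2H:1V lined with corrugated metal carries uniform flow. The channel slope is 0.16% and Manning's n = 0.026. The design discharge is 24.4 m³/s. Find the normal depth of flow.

y_n = 2.08 m

Manning's equation rearranged: A R^(2/3) = nQ / (1·√S) = 0.026 × 24.4 / (√0.0016) = 15.86.
Try y = 1.58 m: A R^(2/3) = 8.82 — too small.
Try y = 2.61 m: A R^(2/3) = 26.08 — too large.
Try y = 2.08 m: A R^(2/3) = 15.83 — matches.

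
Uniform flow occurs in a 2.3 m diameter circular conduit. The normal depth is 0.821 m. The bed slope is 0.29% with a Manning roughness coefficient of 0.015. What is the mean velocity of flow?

For a circular section of diameter D = 2.3 m at depth y = 0.821 m, the central angle is θ = 2 arccos(1 − 2y/D) = 2.561 rad. Then A = (D²/8)(θ − sin θ) = 1.331 m² and P = Dθ/2 = 2.946 m.
Hydraulic radius R = A/P = 1.331/2.946 = 0.4519 m.
From Manning's equation, V = (1/n) R^(2/3) S^(1/2) = (1/0.015) × 0.4519^(2/3) × 0.0029^(1/2) = 2.11 m/s.

V = 2.11 m/s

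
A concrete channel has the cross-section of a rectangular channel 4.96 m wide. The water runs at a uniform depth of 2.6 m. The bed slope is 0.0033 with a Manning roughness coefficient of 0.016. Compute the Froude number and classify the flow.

Flow area A = b·y = 4.96 × 2.6 = 12.9 m². Wetted perimeter P = b + 2y = 4.96 + 2×2.6 = 10.16 m.
Hydraulic radius R = A/P = 12.9/10.16 = 1.269 m.
V = (1/n) R^(2/3) √S = (1/0.016) × 1.269^(2/3) × √0.0033 = 4.209 m/s. Hydraulic depth D_h = A/T = 12.9/4.96 = 2.6 m.
Froude number Fr = V/√(g·D_h) = 4.209/√(9.81×2.6) = 0.833, which is less than 1, so the flow is subcritical.

subcritical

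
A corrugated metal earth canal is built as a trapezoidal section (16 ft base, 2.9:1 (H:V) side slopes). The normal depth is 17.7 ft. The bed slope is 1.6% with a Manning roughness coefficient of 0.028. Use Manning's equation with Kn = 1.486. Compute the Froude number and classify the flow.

supercritical

With bottom width b = 16 ft and side slope z = 2.9: A = (b + zy)y = (16 + 2.9×17.7)×17.7 = 1192 ft²; P = b + 2y√(1+z²) = 16 + 2×17.7×3.068 = 124.6 ft.
Hydraulic radius R = A/P = 1192/124.6 = 9.565 ft.
V = (1.486/n) R^(2/3) √S = (1.486/0.028) × 9.565^(2/3) × √0.016 = 30.25 ft/s. Hydraulic depth D_h = A/T = 1192/118.7 = 10.04 ft.
Froude number Fr = V/√(g·D_h) = 30.25/√(32.2×10.04) = 1.68, which is greater than 1, so the flow is supercritical.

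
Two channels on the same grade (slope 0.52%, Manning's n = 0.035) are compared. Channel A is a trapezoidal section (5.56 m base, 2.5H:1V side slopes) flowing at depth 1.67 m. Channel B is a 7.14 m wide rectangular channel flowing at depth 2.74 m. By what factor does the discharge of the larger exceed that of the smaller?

Channel A: With bottom width b = 5.56 m and side slope z = 2.5: A = (b + zy)y = (5.56 + 2.5×1.67)×1.67 = 16.26 m²; P = b + 2y√(1+z²) = 5.56 + 2×1.67×2.693 = 14.55 m. Hydraulic radius R = A/P = 16.26/14.55 = 1.117 m. Q_A = (1/0.035)·16.26·1.117^(2/3)·√0.0052 = 36.06 m³/s.
Channel B: Flow area A = b·y = 7.14 × 2.74 = 19.56 m². Wetted perimeter P = b + 2y = 7.14 + 2×2.74 = 12.62 m. Hydraulic radius R = A/P = 19.56/12.62 = 1.55 m. Q_B = (1/0.035)·19.56·1.55^(2/3)·√0.0052 = 53.99 m³/s.
The larger discharge is 53.99 m³/s and the smaller is 36.06 m³/s; the ratio is 1.5.

1.5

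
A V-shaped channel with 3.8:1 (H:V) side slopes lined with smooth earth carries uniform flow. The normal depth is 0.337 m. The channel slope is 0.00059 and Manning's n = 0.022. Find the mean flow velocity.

V = 0.329 m/s

For a triangular section with side slope z = 3.8: A = zy² = 3.8×0.337² = 0.4316 m²; P = 2y√(1+z²) = 2×0.337×3.929 = 2.648 m.
Hydraulic radius R = A/P = 0.4316/2.648 = 0.163 m.
From Manning's equation, V = (1/n) R^(2/3) S^(1/2) = (1/0.022) × 0.163^(2/3) × 0.00059^(1/2) = 0.329 m/s.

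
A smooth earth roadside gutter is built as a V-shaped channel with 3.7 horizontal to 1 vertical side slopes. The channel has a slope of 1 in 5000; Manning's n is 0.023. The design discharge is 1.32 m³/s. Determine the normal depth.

y_n = 0.978 m

Manning's equation rearranged: A R^(2/3) = nQ / (1·√S) = 0.023 × 1.32 / (√0.0002) = 2.147.
Try y = 1.15 m: A R^(2/3) = 3.305 — over.
Try y = 0.841 m: A R^(2/3) = 1.435 — short.
Try y = 0.978 m: A R^(2/3) = 2.146 — close enough.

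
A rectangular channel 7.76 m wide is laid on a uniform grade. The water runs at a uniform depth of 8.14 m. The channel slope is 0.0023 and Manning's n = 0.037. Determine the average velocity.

Flow area A = b·y = 7.76 × 8.14 = 63.17 m². Wetted perimeter P = b + 2y = 7.76 + 2×8.14 = 24.04 m.
Hydraulic radius R = A/P = 63.17/24.04 = 2.628 m.
From Manning's equation, V = (1/n) R^(2/3) S^(1/2) = (1/0.037) × 2.628^(2/3) × 0.0023^(1/2) = 2.47 m/s.

V = 2.47 m/s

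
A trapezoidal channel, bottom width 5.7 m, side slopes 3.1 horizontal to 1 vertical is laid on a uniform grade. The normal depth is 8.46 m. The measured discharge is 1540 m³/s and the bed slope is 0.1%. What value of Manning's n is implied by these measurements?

n = 0.015

With bottom width b = 5.7 m and side slope z = 3.1: A = (b + zy)y = (5.7 + 3.1×8.46)×8.46 = 270.1 m²; P = b + 2y√(1+z²) = 5.7 + 2×8.46×3.257 = 60.81 m.
Hydraulic radius R = A/P = 270.1/60.81 = 4.441 m.
Rearranging Manning's equation: n = (1/Q) A R^(2/3) S^(1/2) = (1/1540) × 270.1 × 4.441^(2/3) × √0.001 = 0.015.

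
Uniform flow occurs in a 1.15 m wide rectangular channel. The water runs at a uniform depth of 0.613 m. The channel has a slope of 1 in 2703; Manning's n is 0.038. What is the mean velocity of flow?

Flow area A = b·y = 1.15 × 0.613 = 0.7049 m². Wetted perimeter P = b + 2y = 1.15 + 2×0.613 = 2.376 m.
Hydraulic radius R = A/P = 0.7049/2.376 = 0.2967 m.
From Manning's equation, V = (1/n) R^(2/3) S^(1/2) = (1/0.038) × 0.2967^(2/3) × 0.00037^(1/2) = 0.225 m/s.

V = 0.225 m/s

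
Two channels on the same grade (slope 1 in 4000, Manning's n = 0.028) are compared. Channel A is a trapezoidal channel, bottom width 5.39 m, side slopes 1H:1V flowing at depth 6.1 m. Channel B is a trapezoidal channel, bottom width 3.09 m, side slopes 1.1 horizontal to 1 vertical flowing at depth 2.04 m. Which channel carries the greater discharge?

Channel A: With bottom width b = 5.39 m and side slope z = 1: A = (b + zy)y = (5.39 + 1×6.1)×6.1 = 70.09 m²; P = b + 2y√(1+z²) = 5.39 + 2×6.1×1.414 = 22.64 m. Hydraulic radius R = A/P = 70.09/22.64 = 3.095 m. Q_A = (1/0.028)·70.09·3.095^(2/3)·√0.00025 = 84.06 m³/s.
Channel B: With bottom width b = 3.09 m and side slope z = 1.1: A = (b + zy)y = (3.09 + 1.1×2.04)×2.04 = 10.88 m²; P = b + 2y√(1+z²) = 3.09 + 2×2.04×1.487 = 9.155 m. Hydraulic radius R = A/P = 10.88/9.155 = 1.189 m. Q_B = (1/0.028)·10.88·1.189^(2/3)·√0.00025 = 6.894 m³/s.
Q_A = 84.06 m³/s vs Q_B = 6.894 m³/s, so channel A carries more.

channel A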